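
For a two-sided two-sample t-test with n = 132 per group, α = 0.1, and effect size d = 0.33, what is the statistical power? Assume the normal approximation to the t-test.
Power ≈ 0.85

Power calculation (two-sample t-test, normal approximation):
z_β = d · √(n/2) - z_{α/2}
z_β = 0.33 · √(132/2) - 1.645
z_β = 0.33 · 8.124 - 1.645
z_β = 1.036

Power = Φ(z_β) = Φ(1.036) ≈ 0.850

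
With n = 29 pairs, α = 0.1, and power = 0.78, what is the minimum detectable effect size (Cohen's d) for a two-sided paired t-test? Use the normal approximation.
d ≈ 0.45

Minimum detectable effect (paired t-test, normal approximation):
d = (z_{α/2} + z_β) / √n
d = (1.645 + 0.772) / √29
d = 2.417 / 5.385
d ≈ 0.45

By Cohen's convention (0.2 small / 0.5 medium / 0.8 large): small effect.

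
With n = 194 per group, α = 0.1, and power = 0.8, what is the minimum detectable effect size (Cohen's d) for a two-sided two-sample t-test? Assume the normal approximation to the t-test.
d ≈ 0.25

Minimum detectable effect (two-sample t-test, normal approximation):
d = (z_{α/2} + z_β) / √(n/2)
d = (1.645 + 0.842) / √(194/2)
d = 2.486 / 9.849
d ≈ 0.25

By Cohen's convention (0.2 small / 0.5 medium / 0.8 large): small effect.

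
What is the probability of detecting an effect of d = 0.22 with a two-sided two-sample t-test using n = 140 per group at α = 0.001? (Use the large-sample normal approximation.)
Power ≈ 0.07

Power calculation (two-sample t-test, normal approximation):
z_β = d · √(n/2) - z_{α/2}
z_β = 0.22 · √(140/2) - 3.291
z_β = 0.22 · 8.367 - 3.291
z_β = -1.450

Power = Φ(z_β) = Φ(-1.450) ≈ 0.074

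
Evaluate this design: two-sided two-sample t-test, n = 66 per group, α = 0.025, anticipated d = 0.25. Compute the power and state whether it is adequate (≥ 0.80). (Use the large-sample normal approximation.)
Power ≈ 0.21; the study is underpowered (power < 0.80)

Power calculation (two-sample t-test, normal approximation):
z_β = d · √(n/2) - z_{α/2}
z_β = 0.25 · √(66/2) - 2.241
z_β = 0.25 · 5.745 - 2.241
z_β = -0.805

Power = Φ(z_β) = Φ(-0.805) ≈ 0.210

Effect size d = 0.25 is small by Cohen's convention (0.2/0.5/0.8).

Threshold: power ≥ 0.80 is conventionally adequate.
Power ≈ 0.21 → the study is underpowered (power < 0.80).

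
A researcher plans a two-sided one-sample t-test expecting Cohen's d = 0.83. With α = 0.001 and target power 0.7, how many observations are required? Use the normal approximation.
n = 22

Sample size formula (one-sample t-test, normal approximation):
n = ((z_{α/2} + z_β) / d)²

z_{α/2} = 3.291 (for α = 0.001, two-sided)
z_β = 0.524 (for power = 0.7)
d = 0.83

n = ((3.291 + 0.524) / 0.83)²
n = (4.596)²
n ≈ 21.12
Round up to the next whole number: n = 22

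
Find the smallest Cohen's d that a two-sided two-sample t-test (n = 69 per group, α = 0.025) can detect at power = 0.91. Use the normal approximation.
d ≈ 0.61

Minimum detectable effect (two-sample t-test, normal approximation):
d = (z_{α/2} + z_β) / √(n/2)
d = (2.241 + 1.341) / √(69/2)
d = 3.582 / 5.874
d ≈ 0.61

By Cohen's convention (0.2 small / 0.5 medium / 0.8 large): medium effect.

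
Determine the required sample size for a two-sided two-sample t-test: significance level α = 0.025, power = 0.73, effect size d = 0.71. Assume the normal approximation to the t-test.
n = 33 per group

Sample size formula (two-sample t-test, normal approximation):
n = 2 · ((z_{α/2} + z_β) / d)²

z_{α/2} = 2.241 (for α = 0.025, two-sided)
z_β = 0.613 (for power = 0.73)
d = 0.71

n = 2 · ((2.241 + 0.613) / 0.71)²
n = 2 · (4.020)²
n ≈ 32.32
Round up to the next whole number: n = 33 per group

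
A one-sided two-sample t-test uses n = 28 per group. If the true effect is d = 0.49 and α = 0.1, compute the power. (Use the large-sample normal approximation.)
Power ≈ 0.71

Power calculation (two-sample t-test, normal approximation):
z_β = d · √(n/2) - z_α
z_β = 0.49 · √(28/2) - 1.282
z_β = 0.49 · 3.742 - 1.282
z_β = 0.552

Power = Φ(z_β) = Φ(0.552) ≈ 0.709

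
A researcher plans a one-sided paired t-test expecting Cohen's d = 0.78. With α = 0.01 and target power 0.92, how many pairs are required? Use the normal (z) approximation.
n = 23 pairs

Sample size formula (paired t-test, normal approximation):
n = ((z_α + z_β) / d)²

z_α = 2.326 (for α = 0.01, one-sided)
z_β = 1.405 (for power = 0.92)
d = 0.78

n = ((2.326 + 1.405) / 0.78)²
n = (4.783)²
n ≈ 22.88
Round up to the next whole number: n = 23 pairs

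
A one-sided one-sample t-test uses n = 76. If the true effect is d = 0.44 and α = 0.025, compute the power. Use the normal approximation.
Power ≈ 0.97

Power calculation (one-sample t-test, normal approximation):
z_β = d · √n - z_α
z_β = 0.44 · √76 - 1.960
z_β = 0.44 · 8.718 - 1.960
z_β = 1.876

Power = Φ(z_β) = Φ(1.876) ≈ 0.970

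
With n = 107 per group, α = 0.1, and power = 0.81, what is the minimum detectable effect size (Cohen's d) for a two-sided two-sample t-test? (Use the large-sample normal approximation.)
d ≈ 0.34

Minimum detectable effect (two-sample t-test, normal approximation):
d = (z_{α/2} + z_β) / √(n/2)
d = (1.645 + 0.878) / √(107/2)
d = 2.523 / 7.314
d ≈ 0.34

By Cohen's convention (0.2 small / 0.5 medium / 0.8 large): small effect.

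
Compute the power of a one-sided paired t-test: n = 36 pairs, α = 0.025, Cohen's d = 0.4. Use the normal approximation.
Power ≈ 0.67

Power calculation (paired t-test, normal approximation):
z_β = d · √n - z_α
z_β = 0.4 · √36 - 1.960
z_β = 0.4 · 6.000 - 1.960
z_β = 0.440

Power = Φ(z_β) = Φ(0.440) ≈ 0.670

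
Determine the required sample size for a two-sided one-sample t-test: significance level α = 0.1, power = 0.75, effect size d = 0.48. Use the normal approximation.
n = 24

Sample size formula (one-sample t-test, normal approximation):
n = ((z_{α/2} + z_β) / d)²

z_{α/2} = 1.645 (for α = 0.1, two-sided)
z_β = 0.674 (for power = 0.75)
d = 0.48

n = ((1.645 + 0.674) / 0.48)²
n = (4.831)²
n ≈ 23.34
Round up to the next whole number: n = 24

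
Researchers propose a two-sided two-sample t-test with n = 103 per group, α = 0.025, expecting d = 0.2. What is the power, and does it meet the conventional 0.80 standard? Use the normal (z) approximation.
Power ≈ 0.21; the study is underpowered (power < 0.80)

Power calculation (two-sample t-test, normal approximation):
z_β = d · √(n/2) - z_{α/2}
z_β = 0.2 · √(103/2) - 2.241
z_β = 0.2 · 7.176 - 2.241
z_β = -0.806

Power = Φ(z_β) = Φ(-0.806) ≈ 0.210

Effect size d = 0.2 is small by Cohen's convention (0.2/0.5/0.8).

Threshold: power ≥ 0.80 is conventionally adequate.
Power ≈ 0.21 → the study is underpowered (power < 0.80).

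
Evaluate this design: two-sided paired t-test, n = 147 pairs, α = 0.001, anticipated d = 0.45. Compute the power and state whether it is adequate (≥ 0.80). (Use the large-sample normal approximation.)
Power ≈ 0.98; the study is adequately powered (power ≥ 0.80)

Power calculation (paired t-test, normal approximation):
z_β = d · √n - z_{α/2}
z_β = 0.45 · √147 - 3.291
z_β = 0.45 · 12.124 - 3.291
z_β = 2.165

Power = Φ(z_β) = Φ(2.165) ≈ 0.985

Effect size d = 0.45 is small by Cohen's convention (0.2/0.5/0.8).

Threshold: power ≥ 0.80 is conventionally adequate.
Power ≈ 0.98 → the study is adequately powered (power ≥ 0.80).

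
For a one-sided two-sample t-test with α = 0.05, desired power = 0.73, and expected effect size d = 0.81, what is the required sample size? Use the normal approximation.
n = 16 per group

Sample size formula (two-sample t-test, normal approximation):
n = 2 · ((z_α + z_β) / d)²

z_α = 1.645 (for α = 0.05, one-sided)
z_β = 0.613 (for power = 0.73)
d = 0.81

n = 2 · ((1.645 + 0.613) / 0.81)²
n = 2 · (2.788)²
n ≈ 15.55
Round up to the next whole number: n = 16 per group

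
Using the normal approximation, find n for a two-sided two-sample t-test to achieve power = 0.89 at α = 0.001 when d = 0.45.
n = 202 per group

Sample size formula (two-sample t-test, normal approximation):
n = 2 · ((z_{α/2} + z_β) / d)²

z_{α/2} = 3.291 (for α = 0.001, two-sided)
z_β = 1.227 (for power = 0.89)
d = 0.45

n = 2 · ((3.291 + 1.227) / 0.45)²
n = 2 · (10.040)²
n ≈ 201.60
Round up to the next whole number: n = 202 per group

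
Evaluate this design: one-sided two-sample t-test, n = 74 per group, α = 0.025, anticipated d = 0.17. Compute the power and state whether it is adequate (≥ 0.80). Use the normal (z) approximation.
Power ≈ 0.18; the study is underpowered (power < 0.80)

Power calculation (two-sample t-test, normal approximation):
z_β = d · √(n/2) - z_α
z_β = 0.17 · √(74/2) - 1.960
z_β = 0.17 · 6.083 - 1.960
z_β = -0.926

Power = Φ(z_β) = Φ(-0.926) ≈ 0.177

Effect size d = 0.17 is very small by Cohen's convention (0.2/0.5/0.8).

Threshold: power ≥ 0.80 is conventionally adequate.
Power ≈ 0.18 → the study is underpowered (power < 0.80).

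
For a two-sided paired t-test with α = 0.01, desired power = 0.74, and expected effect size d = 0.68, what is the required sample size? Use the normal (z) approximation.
n = 23 pairs

Sample size formula (paired t-test, normal approximation):
n = ((z_{α/2} + z_β) / d)²

z_{α/2} = 2.576 (for α = 0.01, two-sided)
z_β = 0.643 (for power = 0.74)
d = 0.68

n = ((2.576 + 0.643) / 0.68)²
n = (4.734)²
n ≈ 22.41
Round up to the next whole number: n = 23 pairs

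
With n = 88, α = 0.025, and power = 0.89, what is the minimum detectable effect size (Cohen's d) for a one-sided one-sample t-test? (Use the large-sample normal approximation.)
d ≈ 0.34

Minimum detectable effect (one-sample t-test, normal approximation):
d = (z_α + z_β) / √n
d = (1.960 + 1.227) / √88
d = 3.186 / 9.381
d ≈ 0.34

By Cohen's convention (0.2 small / 0.5 medium / 0.8 large): small effect.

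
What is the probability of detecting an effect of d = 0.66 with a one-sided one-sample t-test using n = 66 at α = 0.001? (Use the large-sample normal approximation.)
Power ≈ 0.99

Power calculation (one-sample t-test, normal approximation):
z_β = d · √n - z_α
z_β = 0.66 · √66 - 3.090
z_β = 0.66 · 8.124 - 3.090
z_β = 2.272

Power = Φ(z_β) = Φ(2.272) ≈ 0.988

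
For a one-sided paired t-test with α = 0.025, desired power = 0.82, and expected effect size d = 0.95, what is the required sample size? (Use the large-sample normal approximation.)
n = 10 pairs

Sample size formula (paired t-test, normal approximation):
n = ((z_α + z_β) / d)²

z_α = 1.960 (for α = 0.025, one-sided)
z_β = 0.915 (for power = 0.82)
d = 0.95

n = ((1.960 + 0.915) / 0.95)²
n = (3.026)²
n ≈ 9.16
Round up to the next whole number: n = 10 pairs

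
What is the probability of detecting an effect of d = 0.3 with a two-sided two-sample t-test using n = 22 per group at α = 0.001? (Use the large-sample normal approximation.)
Power ≈ 0.01

Power calculation (two-sample t-test, normal approximation):
z_β = d · √(n/2) - z_{α/2}
z_β = 0.3 · √(22/2) - 3.291
z_β = 0.3 · 3.317 - 3.291
z_β = -2.296

Power = Φ(z_β) = Φ(-2.296) ≈ 0.011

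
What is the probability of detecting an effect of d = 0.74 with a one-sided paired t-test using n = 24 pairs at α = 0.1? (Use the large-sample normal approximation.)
Power ≈ 0.99

Power calculation (paired t-test, normal approximation):
z_β = d · √n - z_α
z_β = 0.74 · √24 - 1.282
z_β = 0.74 · 4.899 - 1.282
z_β = 2.344

Power = Φ(z_β) = Φ(2.344) ≈ 0.990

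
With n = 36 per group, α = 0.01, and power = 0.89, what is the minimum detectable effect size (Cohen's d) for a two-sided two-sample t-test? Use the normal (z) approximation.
d ≈ 0.90

Minimum detectable effect (two-sample t-test, normal approximation):
d = (z_{α/2} + z_β) / √(n/2)
d = (2.576 + 1.227) / √(36/2)
d = 3.802 / 4.243
d ≈ 0.90

By Cohen's convention (0.2 small / 0.5 medium / 0.8 large): large effect.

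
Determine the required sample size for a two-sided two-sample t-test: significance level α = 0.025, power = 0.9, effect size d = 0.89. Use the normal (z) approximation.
n = 32 per group

Sample size formula (two-sample t-test, normal approximation):
n = 2 · ((z_{α/2} + z_β) / d)²

z_{α/2} = 2.241 (for α = 0.025, two-sided)
z_β = 1.282 (for power = 0.9)
d = 0.89

n = 2 · ((2.241 + 1.282) / 0.89)²
n = 2 · (3.958)²
n ≈ 31.33
Round up to the next whole number: n = 32 per group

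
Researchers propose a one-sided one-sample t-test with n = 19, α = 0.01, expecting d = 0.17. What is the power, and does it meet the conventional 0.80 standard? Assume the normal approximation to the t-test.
Power ≈ 0.06; the study is underpowered (power < 0.80)

Power calculation (one-sample t-test, normal approximation):
z_β = d · √n - z_α
z_β = 0.17 · √19 - 2.326
z_β = 0.17 · 4.359 - 2.326
z_β = -1.585

Power = Φ(z_β) = Φ(-1.585) ≈ 0.056

Effect size d = 0.17 is very small by Cohen's convention (0.2/0.5/0.8).

Threshold: power ≥ 0.80 is conventionally adequate.
Power ≈ 0.06 → the study is underpowered (power < 0.80).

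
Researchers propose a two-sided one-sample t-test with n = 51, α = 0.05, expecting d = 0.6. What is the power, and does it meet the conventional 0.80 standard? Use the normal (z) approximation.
Power ≈ 0.99; the study is adequately powered (power ≥ 0.80)

Power calculation (one-sample t-test, normal approximation):
z_β = d · √n - z_{α/2}
z_β = 0.6 · √51 - 1.960
z_β = 0.6 · 7.141 - 1.960
z_β = 2.325

Power = Φ(z_β) = Φ(2.325) ≈ 0.990

Effect size d = 0.6 is medium by Cohen's convention (0.2/0.5/0.8).

Threshold: power ≥ 0.80 is conventionally adequate.
Power ≈ 0.99 → the study is adequately powered (power ≥ 0.80).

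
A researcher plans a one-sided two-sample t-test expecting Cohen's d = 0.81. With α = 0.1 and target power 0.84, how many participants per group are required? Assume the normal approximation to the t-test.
n = 16 per group

Sample size formula (two-sample t-test, normal approximation):
n = 2 · ((z_α + z_β) / d)²

z_α = 1.282 (for α = 0.1, one-sided)
z_β = 0.994 (for power = 0.84)
d = 0.81

n = 2 · ((1.282 + 0.994) / 0.81)²
n = 2 · (2.810)²
n ≈ 15.79
Round up to the next whole number: n = 16 per group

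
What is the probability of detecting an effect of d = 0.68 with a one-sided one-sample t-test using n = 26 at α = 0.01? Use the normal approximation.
Power ≈ 0.87

Power calculation (one-sample t-test, normal approximation):
z_β = d · √n - z_α
z_β = 0.68 · √26 - 2.326
z_β = 0.68 · 5.099 - 2.326
z_β = 1.141

Power = Φ(z_β) = Φ(1.141) ≈ 0.873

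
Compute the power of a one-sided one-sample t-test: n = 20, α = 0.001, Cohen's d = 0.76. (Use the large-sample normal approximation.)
Power ≈ 0.62

Power calculation (one-sample t-test, normal approximation):
z_β = d · √n - z_α
z_β = 0.76 · √20 - 3.090
z_β = 0.76 · 4.472 - 3.090
z_β = 0.309

Power = Φ(z_β) = Φ(0.309) ≈ 0.621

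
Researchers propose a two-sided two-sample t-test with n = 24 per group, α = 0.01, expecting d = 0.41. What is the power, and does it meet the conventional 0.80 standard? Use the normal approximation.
Power ≈ 0.12; the study is underpowered (power < 0.80)

Power calculation (two-sample t-test, normal approximation):
z_β = d · √(n/2) - z_{α/2}
z_β = 0.41 · √(24/2) - 2.576
z_β = 0.41 · 3.464 - 2.576
z_β = -1.156

Power = Φ(z_β) = Φ(-1.156) ≈ 0.124

Effect size d = 0.41 is small by Cohen's convention (0.2/0.5/0.8).

Threshold: power ≥ 0.80 is conventionally adequate.
Power ≈ 0.12 → the study is underpowered (power < 0.80).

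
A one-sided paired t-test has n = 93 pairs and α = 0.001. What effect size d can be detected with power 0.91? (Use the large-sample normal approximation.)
d ≈ 0.46

Minimum detectable effect (paired t-test, normal approximation):
d = (z_α + z_β) / √n
d = (3.090 + 1.341) / √93
d = 4.431 / 9.644
d ≈ 0.46

By Cohen's convention (0.2 small / 0.5 medium / 0.8 large): small effect.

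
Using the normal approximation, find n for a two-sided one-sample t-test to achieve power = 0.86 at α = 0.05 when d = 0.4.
n = 58

Sample size formula (one-sample t-test, normal approximation):
n = ((z_{α/2} + z_β) / d)²

z_{α/2} = 1.960 (for α = 0.05, two-sided)
z_β = 1.080 (for power = 0.86)
d = 0.4

n = ((1.960 + 1.080) / 0.4)²
n = (7.600)²
n ≈ 57.76
Round up to the next whole number: n = 58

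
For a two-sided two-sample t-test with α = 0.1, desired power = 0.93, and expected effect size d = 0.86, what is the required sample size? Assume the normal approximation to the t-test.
n = 27 per group

Sample size formula (two-sample t-test, normal approximation):
n = 2 · ((z_{α/2} + z_β) / d)²

z_{α/2} = 1.645 (for α = 0.1, two-sided)
z_β = 1.476 (for power = 0.93)
d = 0.86

n = 2 · ((1.645 + 1.476) / 0.86)²
n = 2 · (3.629)²
n ≈ 26.34
Round up to the next whole number: n = 27 per group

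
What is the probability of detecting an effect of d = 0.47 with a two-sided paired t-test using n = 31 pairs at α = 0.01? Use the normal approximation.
Power ≈ 0.52

Power calculation (paired t-test, normal approximation):
z_β = d · √n - z_{α/2}
z_β = 0.47 · √31 - 2.576
z_β = 0.47 · 5.568 - 2.576
z_β = 0.041

Power = Φ(z_β) = Φ(0.041) ≈ 0.516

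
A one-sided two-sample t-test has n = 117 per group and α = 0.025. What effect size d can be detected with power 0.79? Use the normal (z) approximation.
d ≈ 0.36

Minimum detectable effect (two-sample t-test, normal approximation):
d = (z_α + z_β) / √(n/2)
d = (1.960 + 0.806) / √(117/2)
d = 2.766 / 7.649
d ≈ 0.36

By Cohen's convention (0.2 small / 0.5 medium / 0.8 large): small effect.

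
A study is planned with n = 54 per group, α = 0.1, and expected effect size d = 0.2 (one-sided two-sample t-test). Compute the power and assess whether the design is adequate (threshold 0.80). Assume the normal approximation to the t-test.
Power ≈ 0.40; the study is underpowered (power < 0.80)

Power calculation (two-sample t-test, normal approximation):
z_β = d · √(n/2) - z_α
z_β = 0.2 · √(54/2) - 1.282
z_β = 0.2 · 5.196 - 1.282
z_β = -0.242

Power = Φ(z_β) = Φ(-0.242) ≈ 0.404

Effect size d = 0.2 is small by Cohen's convention (0.2/0.5/0.8).

Threshold: power ≥ 0.80 is conventionally adequate.
Power ≈ 0.40 → the study is underpowered (power < 0.80).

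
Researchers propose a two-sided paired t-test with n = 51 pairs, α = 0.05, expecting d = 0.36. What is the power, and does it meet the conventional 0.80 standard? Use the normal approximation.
Power ≈ 0.73; the study is underpowered (power < 0.80)

Power calculation (paired t-test, normal approximation):
z_β = d · √n - z_{α/2}
z_β = 0.36 · √51 - 1.960
z_β = 0.36 · 7.141 - 1.960
z_β = 0.611

Power = Φ(z_β) = Φ(0.611) ≈ 0.729

Effect size d = 0.36 is small by Cohen's convention (0.2/0.5/0.8).

Threshold: power ≥ 0.80 is conventionally adequate.
Power ≈ 0.73 → the study is underpowered (power < 0.80).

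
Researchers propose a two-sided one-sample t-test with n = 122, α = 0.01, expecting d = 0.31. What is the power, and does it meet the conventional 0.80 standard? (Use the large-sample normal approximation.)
Power ≈ 0.80; the study is adequately powered (power ≥ 0.80)

Power calculation (one-sample t-test, normal approximation):
z_β = d · √n - z_{α/2}
z_β = 0.31 · √122 - 2.576
z_β = 0.31 · 11.045 - 2.576
z_β = 0.848

Power = Φ(z_β) = Φ(0.848) ≈ 0.802

Effect size d = 0.31 is small by Cohen's convention (0.2/0.5/0.8).

Threshold: power ≥ 0.80 is conventionally adequate.
Power ≈ 0.80 → the study is adequately powered (power ≥ 0.80).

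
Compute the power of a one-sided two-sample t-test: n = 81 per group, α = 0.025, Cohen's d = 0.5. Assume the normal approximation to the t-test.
Power ≈ 0.89

Power calculation (two-sample t-test, normal approximation):
z_β = d · √(n/2) - z_α
z_β = 0.5 · √(81/2) - 1.960
z_β = 0.5 · 6.364 - 1.960
z_β = 1.222

Power = Φ(z_β) = Φ(1.222) ≈ 0.889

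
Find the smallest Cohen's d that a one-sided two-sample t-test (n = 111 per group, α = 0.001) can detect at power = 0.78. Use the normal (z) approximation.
d ≈ 0.52

Minimum detectable effect (two-sample t-test, normal approximation):
d = (z_α + z_β) / √(n/2)
d = (3.090 + 0.772) / √(111/2)
d = 3.862 / 7.450
d ≈ 0.52

By Cohen's convention (0.2 small / 0.5 medium / 0.8 large): medium effect.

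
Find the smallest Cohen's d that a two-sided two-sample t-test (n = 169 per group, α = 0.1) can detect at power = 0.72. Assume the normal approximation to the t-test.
d ≈ 0.24

Minimum detectable effect (two-sample t-test, normal approximation):
d = (z_{α/2} + z_β) / √(n/2)
d = (1.645 + 0.583) / √(169/2)
d = 2.228 / 9.192
d ≈ 0.24

By Cohen's convention (0.2 small / 0.5 medium / 0.8 large): small effect.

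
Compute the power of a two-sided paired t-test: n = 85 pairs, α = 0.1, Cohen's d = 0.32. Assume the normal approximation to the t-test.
Power ≈ 0.90

Power calculation (paired t-test, normal approximation):
z_β = d · √n - z_{α/2}
z_β = 0.32 · √85 - 1.645
z_β = 0.32 · 9.220 - 1.645
z_β = 1.305

Power = Φ(z_β) = Φ(1.305) ≈ 0.904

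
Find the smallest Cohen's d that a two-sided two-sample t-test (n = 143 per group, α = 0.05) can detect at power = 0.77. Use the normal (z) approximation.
d ≈ 0.32

Minimum detectable effect (two-sample t-test, normal approximation):
d = (z_{α/2} + z_β) / √(n/2)
d = (1.960 + 0.739) / √(143/2)
d = 2.699 / 8.456
d ≈ 0.32

By Cohen's convention (0.2 small / 0.5 medium / 0.8 large): small effect.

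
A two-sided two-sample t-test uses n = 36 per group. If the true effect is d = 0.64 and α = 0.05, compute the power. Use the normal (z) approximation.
Power ≈ 0.77

Power calculation (two-sample t-test, normal approximation):
z_β = d · √(n/2) - z_{α/2}
z_β = 0.64 · √(36/2) - 1.960
z_β = 0.64 · 4.243 - 1.960
z_β = 0.755

Power = Φ(z_β) = Φ(0.755) ≈ 0.775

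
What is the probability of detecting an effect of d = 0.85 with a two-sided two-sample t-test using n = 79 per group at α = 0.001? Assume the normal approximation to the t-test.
Power ≈ 0.98

Power calculation (two-sample t-test, normal approximation):
z_β = d · √(n/2) - z_{α/2}
z_β = 0.85 · √(79/2) - 3.291
z_β = 0.85 · 6.285 - 3.291
z_β = 2.052

Power = Φ(z_β) = Φ(2.052) ≈ 0.980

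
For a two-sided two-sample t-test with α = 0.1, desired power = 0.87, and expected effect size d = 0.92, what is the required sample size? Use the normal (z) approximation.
n = 19 per group

Sample size formula (two-sample t-test, normal approximation):
n = 2 · ((z_{α/2} + z_β) / d)²

z_{α/2} = 1.645 (for α = 0.1, two-sided)
z_β = 1.126 (for power = 0.87)
d = 0.92

n = 2 · ((1.645 + 1.126) / 0.92)²
n = 2 · (3.012)²
n ≈ 18.14
Round up to the next whole number: n = 19 per group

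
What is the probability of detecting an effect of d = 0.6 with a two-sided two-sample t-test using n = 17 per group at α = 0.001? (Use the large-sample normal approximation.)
Power ≈ 0.06

Power calculation (two-sample t-test, normal approximation):
z_β = d · √(n/2) - z_{α/2}
z_β = 0.6 · √(17/2) - 3.291
z_β = 0.6 · 2.915 - 3.291
z_β = -1.541

Power = Φ(z_β) = Φ(-1.541) ≈ 0.062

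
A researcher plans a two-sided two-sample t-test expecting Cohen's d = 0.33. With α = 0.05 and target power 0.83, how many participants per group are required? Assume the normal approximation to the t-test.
n = 156 per group

Sample size formula (two-sample t-test, normal approximation):
n = 2 · ((z_{α/2} + z_β) / d)²

z_{α/2} = 1.960 (for α = 0.05, two-sided)
z_β = 0.954 (for power = 0.83)
d = 0.33

n = 2 · ((1.960 + 0.954) / 0.33)²
n = 2 · (8.830)²
n ≈ 155.94
Round up to the next whole number: n = 156 per group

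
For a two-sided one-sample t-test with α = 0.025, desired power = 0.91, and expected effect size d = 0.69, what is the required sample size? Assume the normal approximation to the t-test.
n = 27

Sample size formula (one-sample t-test, normal approximation):
n = ((z_{α/2} + z_β) / d)²

z_{α/2} = 2.241 (for α = 0.025, two-sided)
z_β = 1.341 (for power = 0.91)
d = 0.69

n = ((2.241 + 1.341) / 0.69)²
n = (5.191)²
n ≈ 26.95
Round up to the next whole number: n = 27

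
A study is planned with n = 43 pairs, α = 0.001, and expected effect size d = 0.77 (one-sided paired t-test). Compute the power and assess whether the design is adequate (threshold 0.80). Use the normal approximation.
Power ≈ 0.97; the study is adequately powered (power ≥ 0.80)

Power calculation (paired t-test, normal approximation):
z_β = d · √n - z_α
z_β = 0.77 · √43 - 3.090
z_β = 0.77 · 6.557 - 3.090
z_β = 1.959

Power = Φ(z_β) = Φ(1.959) ≈ 0.975

Effect size d = 0.77 is medium by Cohen's convention (0.2/0.5/0.8).

Threshold: power ≥ 0.80 is conventionally adequate.
Power ≈ 0.97 → the study is adequately powered (power ≥ 0.80).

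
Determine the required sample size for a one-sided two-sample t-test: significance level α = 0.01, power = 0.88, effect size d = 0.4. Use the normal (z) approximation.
n = 154 per group

Sample size formula (two-sample t-test, normal approximation):
n = 2 · ((z_α + z_β) / d)²

z_α = 2.326 (for α = 0.01, one-sided)
z_β = 1.175 (for power = 0.88)
d = 0.4

n = 2 · ((2.326 + 1.175) / 0.4)²
n = 2 · (8.753)²
n ≈ 153.23
Round up to the next whole number: n = 154 per group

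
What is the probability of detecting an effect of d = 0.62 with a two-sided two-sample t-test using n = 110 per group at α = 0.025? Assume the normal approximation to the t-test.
Power ≈ 0.99

Power calculation (two-sample t-test, normal approximation):
z_β = d · √(n/2) - z_{α/2}
z_β = 0.62 · √(110/2) - 2.241
z_β = 0.62 · 7.416 - 2.241
z_β = 2.357

Power = Φ(z_β) = Φ(2.357) ≈ 0.991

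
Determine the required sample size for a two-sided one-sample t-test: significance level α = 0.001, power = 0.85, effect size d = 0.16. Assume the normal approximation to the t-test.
n = 732

Sample size formula (one-sample t-test, normal approximation):
n = ((z_{α/2} + z_β) / d)²

z_{α/2} = 3.291 (for α = 0.001, two-sided)
z_β = 1.036 (for power = 0.85)
d = 0.16

n = ((3.291 + 1.036) / 0.16)²
n = (27.044)²
n ≈ 731.38
Round up to the next whole number: n = 732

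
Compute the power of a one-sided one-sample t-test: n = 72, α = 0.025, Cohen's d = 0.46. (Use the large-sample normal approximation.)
Power ≈ 0.97

Power calculation (one-sample t-test, normal approximation):
z_β = d · √n - z_α
z_β = 0.46 · √72 - 1.960
z_β = 0.46 · 8.485 - 1.960
z_β = 1.943

Power = Φ(z_β) = Φ(1.943) ≈ 0.974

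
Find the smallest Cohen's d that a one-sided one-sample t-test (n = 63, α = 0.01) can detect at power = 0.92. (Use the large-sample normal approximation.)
d ≈ 0.47

Minimum detectable effect (one-sample t-test, normal approximation):
d = (z_α + z_β) / √n
d = (2.326 + 1.405) / √63
d = 3.731 / 7.937
d ≈ 0.47

By Cohen's convention (0.2 small / 0.5 medium / 0.8 large): small effect.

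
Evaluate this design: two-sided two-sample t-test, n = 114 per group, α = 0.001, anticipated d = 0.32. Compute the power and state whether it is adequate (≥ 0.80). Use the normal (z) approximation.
Power ≈ 0.19; the study is underpowered (power < 0.80)

Power calculation (two-sample t-test, normal approximation):
z_β = d · √(n/2) - z_{α/2}
z_β = 0.32 · √(114/2) - 3.291
z_β = 0.32 · 7.550 - 3.291
z_β = -0.875

Power = Φ(z_β) = Φ(-0.875) ≈ 0.191

Effect size d = 0.32 is small by Cohen's convention (0.2/0.5/0.8).

Threshold: power ≥ 0.80 is conventionally adequate.
Power ≈ 0.19 → the study is underpowered (power < 0.80).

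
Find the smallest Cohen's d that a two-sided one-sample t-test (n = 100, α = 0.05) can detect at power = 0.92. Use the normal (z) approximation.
d ≈ 0.34

Minimum detectable effect (one-sample t-test, normal approximation):
d = (z_{α/2} + z_β) / √n
d = (1.960 + 1.405) / √100
d = 3.365 / 10.000
d ≈ 0.34

By Cohen's convention (0.2 small / 0.5 medium / 0.8 large): small effect.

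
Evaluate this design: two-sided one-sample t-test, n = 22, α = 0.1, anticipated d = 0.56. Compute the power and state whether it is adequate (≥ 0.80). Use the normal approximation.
Power ≈ 0.84; the study is adequately powered (power ≥ 0.80)

Power calculation (one-sample t-test, normal approximation):
z_β = d · √n - z_{α/2}
z_β = 0.56 · √22 - 1.645
z_β = 0.56 · 4.690 - 1.645
z_β = 0.982

Power = Φ(z_β) = Φ(0.982) ≈ 0.837

Effect size d = 0.56 is medium by Cohen's convention (0.2/0.5/0.8).

Threshold: power ≥ 0.80 is conventionally adequate.
Power ≈ 0.84 → the study is adequately powered (power ≥ 0.80).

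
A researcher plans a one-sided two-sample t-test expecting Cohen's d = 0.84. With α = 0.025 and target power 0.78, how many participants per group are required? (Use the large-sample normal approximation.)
n = 22 per group

Sample size formula (two-sample t-test, normal approximation):
n = 2 · ((z_α + z_β) / d)²

z_α = 1.960 (for α = 0.025, one-sided)
z_β = 0.772 (for power = 0.78)
d = 0.84

n = 2 · ((1.960 + 0.772) / 0.84)²
n = 2 · (3.252)²
n ≈ 21.15
Round up to the next whole number: n = 22 per group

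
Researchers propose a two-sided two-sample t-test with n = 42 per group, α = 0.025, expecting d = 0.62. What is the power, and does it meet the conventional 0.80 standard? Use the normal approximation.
Power ≈ 0.73; the study is underpowered (power < 0.80)

Power calculation (two-sample t-test, normal approximation):
z_β = d · √(n/2) - z_{α/2}
z_β = 0.62 · √(42/2) - 2.241
z_β = 0.62 · 4.583 - 2.241
z_β = 0.600

Power = Φ(z_β) = Φ(0.600) ≈ 0.726

Effect size d = 0.62 is medium by Cohen's convention (0.2/0.5/0.8).

Threshold: power ≥ 0.80 is conventionally adequate.
Power ≈ 0.73 → the study is underpowered (power < 0.80).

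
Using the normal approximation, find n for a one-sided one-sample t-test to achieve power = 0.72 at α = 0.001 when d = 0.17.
n = 467

Sample size formula (one-sample t-test, normal approximation):
n = ((z_α + z_β) / d)²

z_α = 3.090 (for α = 0.001, one-sided)
z_β = 0.583 (for power = 0.72)
d = 0.17

n = ((3.090 + 0.583) / 0.17)²
n = (21.606)²
n ≈ 466.82
Round up to the next whole number: n = 467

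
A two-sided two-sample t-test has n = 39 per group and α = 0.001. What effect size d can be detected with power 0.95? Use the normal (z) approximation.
d ≈ 1.12

Minimum detectable effect (two-sample t-test, normal approximation):
d = (z_{α/2} + z_β) / √(n/2)
d = (3.291 + 1.645) / √(39/2)
d = 4.935 / 4.416
d ≈ 1.12

By Cohen's convention (0.2 small / 0.5 medium / 0.8 large): large effect.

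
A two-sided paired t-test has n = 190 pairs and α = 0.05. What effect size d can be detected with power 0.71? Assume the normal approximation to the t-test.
d ≈ 0.18

Minimum detectable effect (paired t-test, normal approximation):
d = (z_{α/2} + z_β) / √n
d = (1.960 + 0.553) / √190
d = 2.513 / 13.784
d ≈ 0.18

By Cohen's convention (0.2 small / 0.5 medium / 0.8 large): very small effect.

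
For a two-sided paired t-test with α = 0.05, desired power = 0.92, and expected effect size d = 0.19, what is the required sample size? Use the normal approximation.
n = 314 pairs

Sample size formula (paired t-test, normal approximation):
n = ((z_{α/2} + z_β) / d)²

z_{α/2} = 1.960 (for α = 0.05, two-sided)
z_β = 1.405 (for power = 0.92)
d = 0.19

n = ((1.960 + 1.405) / 0.19)²
n = (17.711)²
n ≈ 313.68
Round up to the next whole number: n = 314 pairs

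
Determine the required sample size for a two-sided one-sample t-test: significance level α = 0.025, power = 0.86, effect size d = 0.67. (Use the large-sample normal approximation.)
n = 25

Sample size formula (one-sample t-test, normal approximation):
n = ((z_{α/2} + z_β) / d)²

z_{α/2} = 2.241 (for α = 0.025, two-sided)
z_β = 1.080 (for power = 0.86)
d = 0.67

n = ((2.241 + 1.080) / 0.67)²
n = (4.957)²
n ≈ 24.57
Round up to the next whole number: n = 25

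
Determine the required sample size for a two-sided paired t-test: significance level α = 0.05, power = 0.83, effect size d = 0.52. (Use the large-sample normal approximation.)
n = 32 pairs

Sample size formula (paired t-test, normal approximation):
n = ((z_{α/2} + z_β) / d)²

z_{α/2} = 1.960 (for α = 0.05, two-sided)
z_β = 0.954 (for power = 0.83)
d = 0.52

n = ((1.960 + 0.954) / 0.52)²
n = (5.604)²
n ≈ 31.40
Round up to the next whole number: n = 32 pairs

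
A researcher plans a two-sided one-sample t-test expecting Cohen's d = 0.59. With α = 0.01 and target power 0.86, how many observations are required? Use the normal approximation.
n = 39

Sample size formula (one-sample t-test, normal approximation):
n = ((z_{α/2} + z_β) / d)²

z_{α/2} = 2.576 (for α = 0.01, two-sided)
z_β = 1.080 (for power = 0.86)
d = 0.59

n = ((2.576 + 1.080) / 0.59)²
n = (6.197)²
n ≈ 38.40
Round up to the next whole number: n = 39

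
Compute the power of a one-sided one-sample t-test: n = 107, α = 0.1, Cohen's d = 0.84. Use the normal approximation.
Power ≈ 1.00

Power calculation (one-sample t-test, normal approximation):
z_β = d · √n - z_α
z_β = 0.84 · √107 - 1.282
z_β = 0.84 · 10.344 - 1.282
z_β = 7.407

Power = Φ(z_β) = Φ(7.407) ≈ 1.000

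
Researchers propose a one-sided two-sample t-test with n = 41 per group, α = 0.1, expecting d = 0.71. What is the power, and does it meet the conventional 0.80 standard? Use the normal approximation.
Power ≈ 0.97; the study is adequately powered (power ≥ 0.80)

Power calculation (two-sample t-test, normal approximation):
z_β = d · √(n/2) - z_α
z_β = 0.71 · √(41/2) - 1.282
z_β = 0.71 · 4.528 - 1.282
z_β = 1.933

Power = Φ(z_β) = Φ(1.933) ≈ 0.973

Effect size d = 0.71 is medium by Cohen's convention (0.2/0.5/0.8).

Threshold: power ≥ 0.80 is conventionally adequate.
Power ≈ 0.97 → the study is adequately powered (power ≥ 0.80).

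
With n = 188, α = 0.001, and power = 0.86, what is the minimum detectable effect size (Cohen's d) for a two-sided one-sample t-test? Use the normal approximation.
d ≈ 0.32

Minimum detectable effect (one-sample t-test, normal approximation):
d = (z_{α/2} + z_β) / √n
d = (3.291 + 1.080) / √188
d = 4.371 / 13.711
d ≈ 0.32

By Cohen's convention (0.2 small / 0.5 medium / 0.8 large): small effect.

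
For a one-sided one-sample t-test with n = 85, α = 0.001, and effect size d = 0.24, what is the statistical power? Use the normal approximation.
Power ≈ 0.19

Power calculation (one-sample t-test, normal approximation):
z_β = d · √n - z_α
z_β = 0.24 · √85 - 3.090
z_β = 0.24 · 9.220 - 3.090
z_β = -0.878

Power = Φ(z_β) = Φ(-0.878) ≈ 0.190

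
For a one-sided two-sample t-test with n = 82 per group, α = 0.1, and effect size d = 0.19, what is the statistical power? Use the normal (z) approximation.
Power ≈ 0.47

Power calculation (two-sample t-test, normal approximation):
z_β = d · √(n/2) - z_α
z_β = 0.19 · √(82/2) - 1.282
z_β = 0.19 · 6.403 - 1.282
z_β = -0.065

Power = Φ(z_β) = Φ(-0.065) ≈ 0.474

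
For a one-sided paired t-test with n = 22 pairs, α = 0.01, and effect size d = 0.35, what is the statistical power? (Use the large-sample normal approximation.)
Power ≈ 0.25

Power calculation (paired t-test, normal approximation):
z_β = d · √n - z_α
z_β = 0.35 · √22 - 2.326
z_β = 0.35 · 4.690 - 2.326
z_β = -0.685

Power = Φ(z_β) = Φ(-0.685) ≈ 0.247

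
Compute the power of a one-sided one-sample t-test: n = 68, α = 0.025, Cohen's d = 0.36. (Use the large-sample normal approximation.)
Power ≈ 0.84

Power calculation (one-sample t-test, normal approximation):
z_β = d · √n - z_α
z_β = 0.36 · √68 - 1.960
z_β = 0.36 · 8.246 - 1.960
z_β = 1.009

Power = Φ(z_β) = Φ(1.009) ≈ 0.843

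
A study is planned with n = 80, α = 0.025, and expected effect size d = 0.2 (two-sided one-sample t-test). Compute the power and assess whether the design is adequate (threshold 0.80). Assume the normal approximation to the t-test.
Power ≈ 0.33; the study is underpowered (power < 0.80)

Power calculation (one-sample t-test, normal approximation):
z_β = d · √n - z_{α/2}
z_β = 0.2 · √80 - 2.241
z_β = 0.2 · 8.944 - 2.241
z_β = -0.453

Power = Φ(z_β) = Φ(-0.453) ≈ 0.325

Effect size d = 0.2 is small by Cohen's convention (0.2/0.5/0.8).

Threshold: power ≥ 0.80 is conventionally adequate.
Power ≈ 0.33 → the study is underpowered (power < 0.80).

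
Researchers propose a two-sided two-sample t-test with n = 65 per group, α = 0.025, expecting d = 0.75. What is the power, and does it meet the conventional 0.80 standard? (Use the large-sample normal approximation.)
Power ≈ 0.98; the study is adequately powered (power ≥ 0.80)

Power calculation (two-sample t-test, normal approximation):
z_β = d · √(n/2) - z_{α/2}
z_β = 0.75 · √(65/2) - 2.241
z_β = 0.75 · 5.701 - 2.241
z_β = 2.034

Power = Φ(z_β) = Φ(2.034) ≈ 0.979

Effect size d = 0.75 is medium by Cohen's convention (0.2/0.5/0.8).

Threshold: power ≥ 0.80 is conventionally adequate.
Power ≈ 0.98 → the study is adequately powered (power ≥ 0.80).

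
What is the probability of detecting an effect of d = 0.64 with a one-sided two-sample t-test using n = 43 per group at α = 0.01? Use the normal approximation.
Power ≈ 0.74

Power calculation (two-sample t-test, normal approximation):
z_β = d · √(n/2) - z_α
z_β = 0.64 · √(43/2) - 2.326
z_β = 0.64 · 4.637 - 2.326
z_β = 0.641

Power = Φ(z_β) = Φ(0.641) ≈ 0.739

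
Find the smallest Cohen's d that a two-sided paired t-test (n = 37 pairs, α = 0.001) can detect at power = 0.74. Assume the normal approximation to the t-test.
d ≈ 0.65

Minimum detectable effect (paired t-test, normal approximation):
d = (z_{α/2} + z_β) / √n
d = (3.291 + 0.643) / √37
d = 3.934 / 6.083
d ≈ 0.65

By Cohen's convention (0.2 small / 0.5 medium / 0.8 large): medium effect.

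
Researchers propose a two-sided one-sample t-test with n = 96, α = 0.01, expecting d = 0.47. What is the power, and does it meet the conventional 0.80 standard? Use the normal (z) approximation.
Power ≈ 0.98; the study is adequately powered (power ≥ 0.80)

Power calculation (one-sample t-test, normal approximation):
z_β = d · √n - z_{α/2}
z_β = 0.47 · √96 - 2.576
z_β = 0.47 · 9.798 - 2.576
z_β = 2.029

Power = Φ(z_β) = Φ(2.029) ≈ 0.979

Effect size d = 0.47 is small by Cohen's convention (0.2/0.5/0.8).

Threshold: power ≥ 0.80 is conventionally adequate.
Power ≈ 0.98 → the study is adequately powered (power ≥ 0.80).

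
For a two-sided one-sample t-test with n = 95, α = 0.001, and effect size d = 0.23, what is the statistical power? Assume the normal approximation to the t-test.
Power ≈ 0.15

Power calculation (one-sample t-test, normal approximation):
z_β = d · √n - z_{α/2}
z_β = 0.23 · √95 - 3.291
z_β = 0.23 · 9.747 - 3.291
z_β = -1.049

Power = Φ(z_β) = Φ(-1.049) ≈ 0.147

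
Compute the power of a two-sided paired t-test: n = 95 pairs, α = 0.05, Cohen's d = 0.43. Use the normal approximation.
Power ≈ 0.99

Power calculation (paired t-test, normal approximation):
z_β = d · √n - z_{α/2}
z_β = 0.43 · √95 - 1.960
z_β = 0.43 · 9.747 - 1.960
z_β = 2.231

Power = Φ(z_β) = Φ(2.231) ≈ 0.987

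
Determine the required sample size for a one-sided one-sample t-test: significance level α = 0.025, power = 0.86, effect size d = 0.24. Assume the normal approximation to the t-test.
n = 161

Sample size formula (one-sample t-test, normal approximation):
n = ((z_α + z_β) / d)²

z_α = 1.960 (for α = 0.025, one-sided)
z_β = 1.080 (for power = 0.86)
d = 0.24

n = ((1.960 + 1.080) / 0.24)²
n = (12.667)²
n ≈ 160.45
Round up to the next whole number: n = 161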